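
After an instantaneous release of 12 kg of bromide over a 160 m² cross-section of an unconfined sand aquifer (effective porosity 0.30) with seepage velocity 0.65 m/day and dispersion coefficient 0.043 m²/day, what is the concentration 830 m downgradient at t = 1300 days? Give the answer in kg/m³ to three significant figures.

For an instantaneous plane source, C(x,t) = M/(n_e·A·√(4πDt)) · exp(−(x−vt)²/(4Dt)), with n_e·A the pore (flow) area.
Plume center vt = 0.65 × 1300 = 845 m, so the well at 830 m is 15 m upgradient of the peak.
√(4πDt) = 26.50 m, giving peak height M/(n_e·A·√(4πDt)) = 12/(0.30 × 160 × 26.50) = 0.009434 kg/m³.
(x−vt)²/(4Dt) = (-15)²/(4 × 0.043 × 1300) = 1.006; exp(−1.006) = 0.3657.
C = 0.009434 × 0.3657 = 0.00345 kg/m³.

0.00345 kg/m³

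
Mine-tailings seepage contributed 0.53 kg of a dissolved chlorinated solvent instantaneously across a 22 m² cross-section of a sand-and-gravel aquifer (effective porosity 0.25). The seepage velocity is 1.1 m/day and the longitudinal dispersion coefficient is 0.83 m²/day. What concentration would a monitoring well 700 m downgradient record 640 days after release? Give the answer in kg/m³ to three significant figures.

For an instantaneous plane source, C(x,t) = M/(n_e·A·√(4πDt)) · exp(−(x−vt)²/(4Dt)), with n_e·A the pore (flow) area.
Plume center vt = 1.1 × 640 = 704 m, so the well at 700 m is 4 m upgradient of the peak.
√(4πDt) = 81.70 m, giving peak height M/(n_e·A·√(4πDt)) = 0.53/(0.25 × 22 × 81.70) = 0.001179 kg/m³.
(x−vt)²/(4Dt) = (-4)²/(4 × 0.83 × 640) = 0.007530; exp(−0.007530) = 0.9925.
C = 0.001179 × 0.9925 = 0.00117 kg/m³.

0.00117 kg/m³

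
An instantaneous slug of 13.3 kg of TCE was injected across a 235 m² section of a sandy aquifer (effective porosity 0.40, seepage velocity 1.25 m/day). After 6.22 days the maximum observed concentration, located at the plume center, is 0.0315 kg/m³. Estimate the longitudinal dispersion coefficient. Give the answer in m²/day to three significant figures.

0.258 m²/day

At the plume center C_max = M/(n_e·A·√(4πDt)), so D = M²/(4πt·(n_e·A·C_max)²).
n_e·A·C_max = 0.40 × 235 × 0.0315 = 2.961 kg/m.
D = 13.3²/(4π × 6.22 × 2.961²) = 0.258 m²/day.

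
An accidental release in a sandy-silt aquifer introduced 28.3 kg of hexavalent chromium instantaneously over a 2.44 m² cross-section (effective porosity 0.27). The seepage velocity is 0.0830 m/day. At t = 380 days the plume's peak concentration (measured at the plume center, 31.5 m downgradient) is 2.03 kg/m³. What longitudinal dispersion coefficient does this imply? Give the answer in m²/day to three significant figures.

0.0938 m²/day

At the plume center C_max = M/(n_e·A·√(4πDt)), so D = M²/(4πt·(n_e·A·C_max)²).
n_e·A·C_max = 0.27 × 2.44 × 2.03 = 1.337 kg/m.
D = 28.3²/(4π × 380 × 1.337²) = 0.0938 m²/day.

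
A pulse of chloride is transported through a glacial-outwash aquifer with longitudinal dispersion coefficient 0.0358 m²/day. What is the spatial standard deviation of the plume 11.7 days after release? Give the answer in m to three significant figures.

Dispersive spreading gives a Gaussian with σ² = 2Dt; advection only shifts the center.
σ = √(2 × 0.0358 × 11.7) = 0.915 m.

0.915 m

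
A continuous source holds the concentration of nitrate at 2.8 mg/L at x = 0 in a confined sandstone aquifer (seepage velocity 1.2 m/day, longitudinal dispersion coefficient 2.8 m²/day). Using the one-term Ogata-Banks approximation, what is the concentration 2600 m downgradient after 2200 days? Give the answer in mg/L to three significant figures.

1.79 mg/L

For a continuous step input, C/C₀ ≈ ½·erfc((x−vt)/(2√(Dt))).
vt = 1.2 × 2200 = 2640 m and 2√(Dt) = 2√(2.8 × 2200) = 157.0 m.
Argument (x−vt)/(2√(Dt)) = (2600 − 2640)/157.0 = -0.2548; ½·erfc(-0.2548) = 0.6407.
C = 2.8 × 0.6407 = 1.79 mg/L.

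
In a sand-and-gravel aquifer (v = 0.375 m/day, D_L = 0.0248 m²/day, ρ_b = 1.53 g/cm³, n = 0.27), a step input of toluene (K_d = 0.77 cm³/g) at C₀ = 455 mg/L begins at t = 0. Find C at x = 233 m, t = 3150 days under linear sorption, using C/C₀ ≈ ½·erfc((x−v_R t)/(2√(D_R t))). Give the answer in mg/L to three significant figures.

4.12 mg/L

Retardation factor R = 1 + ρ_b·K_d/n = 1 + 1.53 × 0.77/0.27 = 5.363.
Sorption retards both mechanisms: v_R = v/R = 0.06992 m/day, D_R = D/R = 0.004624 m²/day.
v_R·t = 0.06992 × 3150 = 220.248 m; 2√(D_R t) = 7.633 m; argument = (233 − 220.248)/7.633 = 1.671.
C = C₀ × ½·erfc(1.671) = 455 × 0.009060 = 4.12 mg/L.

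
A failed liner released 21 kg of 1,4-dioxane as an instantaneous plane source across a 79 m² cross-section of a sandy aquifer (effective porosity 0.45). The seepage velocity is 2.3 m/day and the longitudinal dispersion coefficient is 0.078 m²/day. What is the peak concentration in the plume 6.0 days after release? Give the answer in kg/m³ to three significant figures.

0.244 kg/m³

The peak of an instantaneous 1D plume sits at x = vt; there the Gaussian factor is 1 and C_max = M/(n_e·A·√(4πDt)), where n_e·A is the pore area the mass is dissolved in.
√(4πDt) = √(4π × 0.078 × 6.0) = 2.425 m, so C_max = 21/(0.45 × 79 × 2.425) = 0.244 kg/m³.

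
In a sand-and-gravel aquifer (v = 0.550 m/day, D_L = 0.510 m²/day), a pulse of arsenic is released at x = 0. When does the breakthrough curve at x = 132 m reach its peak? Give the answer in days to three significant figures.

238 days

For the 1D instantaneous-source solution, setting ∂C/∂t = 0 at fixed x gives v²t² + 2Dt − x² = 0, so t = (√(D² + v²x²) − D)/v².
√(D² + v²x²) = √(0.510² + 0.550² × 132²) = 72.60; v² = 0.3025.
t = (72.60 − 0.510)/0.3025 = 238 days (vs. the pure-advection estimate x/v = 240 d).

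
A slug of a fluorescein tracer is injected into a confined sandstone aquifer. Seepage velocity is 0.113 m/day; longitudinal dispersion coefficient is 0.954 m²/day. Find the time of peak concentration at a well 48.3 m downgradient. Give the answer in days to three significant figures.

For the 1D instantaneous-source solution, setting ∂C/∂t = 0 at fixed x gives v²t² + 2Dt − x² = 0, so t = (√(D² + v²x²) − D)/v².
√(D² + v²x²) = √(0.954² + 0.113² × 48.3²) = 5.541; v² = 0.012769.
t = (5.541 − 0.954)/0.012769 = 359 days (vs. the pure-advection estimate x/v = 427 d).

359 days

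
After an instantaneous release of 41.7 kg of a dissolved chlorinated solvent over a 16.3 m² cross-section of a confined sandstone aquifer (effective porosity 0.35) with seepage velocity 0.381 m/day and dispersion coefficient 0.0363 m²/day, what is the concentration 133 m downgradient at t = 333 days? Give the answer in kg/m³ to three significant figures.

For an instantaneous plane source, C(x,t) = M/(n_e·A·√(4πDt)) · exp(−(x−vt)²/(4Dt)), with n_e·A the pore (flow) area.
Plume center vt = 0.381 × 333 = 126.873 m, so the well at 133 m is 6.127 m downgradient of the peak.
√(4πDt) = 12.32 m, giving peak height M/(n_e·A·√(4πDt)) = 41.7/(0.35 × 16.3 × 12.32) = 0.5933 kg/m³.
(x−vt)²/(4Dt) = (6.127)²/(4 × 0.0363 × 333) = 0.7764; exp(−0.7764) = 0.4601.
C = 0.5933 × 0.4601 = 0.273 kg/m³.

0.273 kg/m³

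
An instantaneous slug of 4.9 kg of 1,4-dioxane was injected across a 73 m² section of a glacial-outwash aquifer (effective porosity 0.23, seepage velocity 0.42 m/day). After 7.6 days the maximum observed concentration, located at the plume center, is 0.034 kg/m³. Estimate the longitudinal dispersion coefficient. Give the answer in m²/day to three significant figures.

0.771 m²/day

At the plume center C_max = M/(n_e·A·√(4πDt)), so D = M²/(4πt·(n_e·A·C_max)²).
n_e·A·C_max = 0.23 × 73 × 0.034 = 0.5709 kg/m.
D = 4.9²/(4π × 7.6 × 0.5709²) = 0.771 m²/day.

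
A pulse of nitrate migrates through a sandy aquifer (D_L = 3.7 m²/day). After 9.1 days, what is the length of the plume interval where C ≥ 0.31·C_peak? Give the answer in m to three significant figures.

The plume is Gaussian with σ = √(2Dt) = √(2 × 3.7 × 9.1) = 8.206 m.
C/C_peak = exp(−Δx²/(2σ²)) = 0.31 ⇒ Δx = σ·√(−2 ln 0.31) = 8.206 × 1.530 = 12.56 m.
Width = 2Δx = 25.1 m.

25.1 m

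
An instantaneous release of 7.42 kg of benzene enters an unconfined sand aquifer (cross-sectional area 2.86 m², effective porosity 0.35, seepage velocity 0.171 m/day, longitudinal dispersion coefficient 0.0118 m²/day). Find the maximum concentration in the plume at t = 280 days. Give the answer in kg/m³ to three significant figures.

The peak of an instantaneous 1D plume sits at x = vt; there the Gaussian factor is 1 and C_max = M/(n_e·A·√(4πDt)), where n_e·A is the pore area the mass is dissolved in.
√(4πDt) = √(4π × 0.0118 × 280) = 6.444 m, so C_max = 7.42/(0.35 × 2.86 × 6.444) = 1.15 kg/m³.

1.15 kg/m³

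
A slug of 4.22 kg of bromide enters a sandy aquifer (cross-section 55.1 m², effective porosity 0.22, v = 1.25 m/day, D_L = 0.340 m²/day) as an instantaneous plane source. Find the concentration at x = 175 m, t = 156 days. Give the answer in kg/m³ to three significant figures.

For an instantaneous plane source, C(x,t) = M/(n_e·A·√(4πDt)) · exp(−(x−vt)²/(4Dt)), with n_e·A the pore (flow) area.
Plume center vt = 1.25 × 156 = 195 m, so the well at 175 m is 20 m upgradient of the peak.
√(4πDt) = 25.82 m, giving peak height M/(n_e·A·√(4πDt)) = 4.22/(0.22 × 55.1 × 25.82) = 0.01348 kg/m³.
(x−vt)²/(4Dt) = (-20)²/(4 × 0.340 × 156) = 1.885; exp(−1.885) = 0.1518.
C = 0.01348 × 0.1518 = 0.00205 kg/m³.

0.00205 kg/m³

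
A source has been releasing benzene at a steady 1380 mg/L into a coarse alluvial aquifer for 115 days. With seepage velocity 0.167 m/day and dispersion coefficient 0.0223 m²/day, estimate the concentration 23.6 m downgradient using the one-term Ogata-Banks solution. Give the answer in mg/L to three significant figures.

For a continuous step input, C/C₀ ≈ ½·erfc((x−vt)/(2√(Dt))).
vt = 0.167 × 115 = 19.205 m and 2√(Dt) = 2√(0.0223 × 115) = 3.203 m.
Argument (x−vt)/(2√(Dt)) = (23.6 − 19.205)/3.203 = 1.372; ½·erfc(1.372) = 0.02617.
C = 1380 × 0.02617 = 36.1 mg/L.

36.1 mg/L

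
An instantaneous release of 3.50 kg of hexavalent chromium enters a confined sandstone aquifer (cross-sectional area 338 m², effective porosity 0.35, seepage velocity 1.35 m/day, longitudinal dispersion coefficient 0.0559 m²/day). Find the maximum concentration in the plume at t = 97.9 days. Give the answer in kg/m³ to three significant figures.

The peak of an instantaneous 1D plume sits at x = vt; there the Gaussian factor is 1 and C_max = M/(n_e·A·√(4πDt)), where n_e·A is the pore area the mass is dissolved in.
√(4πDt) = √(4π × 0.0559 × 97.9) = 8.293 m, so C_max = 3.50/(0.35 × 338 × 8.293) = 0.00357 kg/m³.

0.00357 kg/m³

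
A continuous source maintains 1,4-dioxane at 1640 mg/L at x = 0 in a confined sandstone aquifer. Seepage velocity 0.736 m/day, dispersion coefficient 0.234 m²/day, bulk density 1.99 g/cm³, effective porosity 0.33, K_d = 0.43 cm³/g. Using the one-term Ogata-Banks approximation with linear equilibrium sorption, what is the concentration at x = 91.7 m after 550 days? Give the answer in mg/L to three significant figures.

Retardation factor R = 1 + ρ_b·K_d/n = 1 + 1.99 × 0.43/0.33 = 3.593.
Sorption retards both mechanisms: v_R = v/R = 0.2048 m/day, D_R = D/R = 0.06513 m²/day.
v_R·t = 0.2048 × 550 = 112.64 m; 2√(D_R t) = 11.97 m; argument = (91.7 − 112.64)/11.97 = -1.749.
C = C₀ × ½·erfc(-1.749) = 1640 × 0.9933 = 1630 mg/L.

1630 mg/L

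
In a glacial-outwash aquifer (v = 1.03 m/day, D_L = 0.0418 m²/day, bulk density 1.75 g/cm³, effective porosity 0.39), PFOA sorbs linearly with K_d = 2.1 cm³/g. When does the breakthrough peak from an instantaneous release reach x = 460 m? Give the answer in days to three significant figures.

Retardation factor R = 1 + ρ_b·K_d/n = 1 + 1.75 × 2.1/0.39 = 10.42.
Sorption retards both mechanisms: v_R = v/R = 0.09885 m/day, D_R = D/R = 0.004012 m²/day.
Peak time from v_R²t² + 2D_R t − x² = 0: t = (√(D_R² + v_R²x²) − D_R)/v_R².
√(D_R² + v_R²x²) = √(0.004012² + 0.09885² × 460²) = 45.47; v_R² = 0.009771.
t = (45.47 − 0.004012)/0.009771 = 4650 days.

4650 days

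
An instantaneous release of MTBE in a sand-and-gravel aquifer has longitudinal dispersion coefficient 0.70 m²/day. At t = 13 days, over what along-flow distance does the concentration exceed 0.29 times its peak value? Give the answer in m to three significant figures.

The plume is Gaussian with σ = √(2Dt) = √(2 × 0.70 × 13) = 4.266 m.
C/C_peak = exp(−Δx²/(2σ²)) = 0.29 ⇒ Δx = σ·√(−2 ln 0.29) = 4.266 × 1.573 = 6.710 m.
Width = 2Δx = 13.4 m.

13.4 m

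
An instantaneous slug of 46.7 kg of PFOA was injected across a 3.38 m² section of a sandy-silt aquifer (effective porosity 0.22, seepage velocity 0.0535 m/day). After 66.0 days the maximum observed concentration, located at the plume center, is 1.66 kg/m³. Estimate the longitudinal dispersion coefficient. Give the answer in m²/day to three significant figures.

At the plume center C_max = M/(n_e·A·√(4πDt)), so D = M²/(4πt·(n_e·A·C_max)²).
n_e·A·C_max = 0.22 × 3.38 × 1.66 = 1.234 kg/m.
D = 46.7²/(4π × 66.0 × 1.234²) = 1.73 m²/day.

1.73 m²/day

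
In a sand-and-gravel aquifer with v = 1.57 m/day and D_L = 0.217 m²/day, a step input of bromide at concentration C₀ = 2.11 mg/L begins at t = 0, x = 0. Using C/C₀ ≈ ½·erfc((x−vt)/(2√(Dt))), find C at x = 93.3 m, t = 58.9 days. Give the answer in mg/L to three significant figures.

0.918 mg/L

For a continuous step input, C/C₀ ≈ ½·erfc((x−vt)/(2√(Dt))).
vt = 1.57 × 58.9 = 92.473 m and 2√(Dt) = 2√(0.217 × 58.9) = 7.150 m.
Argument (x−vt)/(2√(Dt)) = (93.3 − 92.473)/7.150 = 0.1157; ½·erfc(0.1157) = 0.4350.
C = 2.11 × 0.4350 = 0.918 mg/L.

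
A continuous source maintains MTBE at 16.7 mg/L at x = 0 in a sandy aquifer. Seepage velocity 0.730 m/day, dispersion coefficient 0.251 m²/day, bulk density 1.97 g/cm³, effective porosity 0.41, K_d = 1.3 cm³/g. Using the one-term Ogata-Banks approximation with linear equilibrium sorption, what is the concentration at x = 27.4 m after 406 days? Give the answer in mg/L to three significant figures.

16.6 mg/L

Retardation factor R = 1 + ρ_b·K_d/n = 1 + 1.97 × 1.3/0.41 = 7.246.
Sorption retards both mechanisms: v_R = v/R = 0.1007 m/day, D_R = D/R = 0.03464 m²/day.
v_R·t = 0.1007 × 406 = 40.8842 m; 2√(D_R t) = 7.500 m; argument = (27.4 − 40.8842)/7.500 = -1.798.
C = C₀ × ½·erfc(-1.798) = 16.7 × 0.9945 = 16.6 mg/L.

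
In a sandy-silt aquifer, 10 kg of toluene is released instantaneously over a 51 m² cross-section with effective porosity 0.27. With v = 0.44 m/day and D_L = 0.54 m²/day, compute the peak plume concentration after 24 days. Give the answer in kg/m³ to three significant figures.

0.0569 kg/m³

The peak of an instantaneous 1D plume sits at x = vt; there the Gaussian factor is 1 and C_max = M/(n_e·A·√(4πDt)), where n_e·A is the pore area the mass is dissolved in.
√(4πDt) = √(4π × 0.54 × 24) = 12.76 m, so C_max = 10/(0.27 × 51 × 12.76) = 0.0569 kg/m³.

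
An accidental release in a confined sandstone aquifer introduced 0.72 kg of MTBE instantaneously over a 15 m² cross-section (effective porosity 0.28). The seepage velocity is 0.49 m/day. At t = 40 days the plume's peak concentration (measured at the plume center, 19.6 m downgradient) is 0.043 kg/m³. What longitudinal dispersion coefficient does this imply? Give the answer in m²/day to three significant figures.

At the plume center C_max = M/(n_e·A·√(4πDt)), so D = M²/(4πt·(n_e·A·C_max)²).
n_e·A·C_max = 0.28 × 15 × 0.043 = 0.1806 kg/m.
D = 0.72²/(4π × 40 × 0.1806²) = 0.0316 m²/day.

0.0316 m²/day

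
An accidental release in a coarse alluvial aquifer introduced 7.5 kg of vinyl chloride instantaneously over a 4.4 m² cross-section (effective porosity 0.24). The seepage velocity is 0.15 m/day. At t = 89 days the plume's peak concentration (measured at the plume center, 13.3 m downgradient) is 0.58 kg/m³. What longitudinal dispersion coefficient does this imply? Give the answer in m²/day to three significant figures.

At the plume center C_max = M/(n_e·A·√(4πDt)), so D = M²/(4πt·(n_e·A·C_max)²).
n_e·A·C_max = 0.24 × 4.4 × 0.58 = 0.6125 kg/m.
D = 7.5²/(4π × 89 × 0.6125²) = 0.134 m²/day.

0.134 m²/day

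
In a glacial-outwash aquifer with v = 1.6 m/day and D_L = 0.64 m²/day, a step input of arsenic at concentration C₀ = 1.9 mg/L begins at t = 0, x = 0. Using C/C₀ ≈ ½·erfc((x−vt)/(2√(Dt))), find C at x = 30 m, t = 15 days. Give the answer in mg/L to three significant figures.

For a continuous step input, C/C₀ ≈ ½·erfc((x−vt)/(2√(Dt))).
vt = 1.6 × 15 = 24 m and 2√(Dt) = 2√(0.64 × 15) = 6.197 m.
Argument (x−vt)/(2√(Dt)) = (30 − 24)/6.197 = 0.9682; ½·erfc(0.9682) = 0.08546.
C = 1.9 × 0.08546 = 0.162 mg/L.

0.162 mg/L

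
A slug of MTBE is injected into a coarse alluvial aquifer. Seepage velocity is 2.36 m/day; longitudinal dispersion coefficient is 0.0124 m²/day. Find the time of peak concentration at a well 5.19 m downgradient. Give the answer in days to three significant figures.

For the 1D instantaneous-source solution, setting ∂C/∂t = 0 at fixed x gives v²t² + 2Dt − x² = 0, so t = (√(D² + v²x²) − D)/v².
√(D² + v²x²) = √(0.0124² + 2.36² × 5.19²) = 12.25; v² = 5.5696.
t = (12.25 − 0.0124)/5.5696 = 2.20 days (vs. the pure-advection estimate x/v = 2.20 d).

2.20 days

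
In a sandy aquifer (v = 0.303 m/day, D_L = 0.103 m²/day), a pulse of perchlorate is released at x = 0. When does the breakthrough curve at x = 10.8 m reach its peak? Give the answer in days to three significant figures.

34.5 days

For the 1D instantaneous-source solution, setting ∂C/∂t = 0 at fixed x gives v²t² + 2Dt − x² = 0, so t = (√(D² + v²x²) − D)/v².
√(D² + v²x²) = √(0.103² + 0.303² × 10.8²) = 3.274; v² = 0.091809.
t = (3.274 − 0.103)/0.091809 = 34.5 days (vs. the pure-advection estimate x/v = 35.6 d).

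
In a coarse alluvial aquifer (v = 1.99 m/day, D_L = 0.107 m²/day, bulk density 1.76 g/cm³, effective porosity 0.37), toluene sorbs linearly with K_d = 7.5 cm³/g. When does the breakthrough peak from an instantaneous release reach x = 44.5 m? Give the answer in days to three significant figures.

Retardation factor R = 1 + ρ_b·K_d/n = 1 + 1.76 × 7.5/0.37 = 36.68.
Sorption retards both mechanisms: v_R = v/R = 0.05425 m/day, D_R = D/R = 0.002917 m²/day.
Peak time from v_R²t² + 2D_R t − x² = 0: t = (√(D_R² + v_R²x²) − D_R)/v_R².
√(D_R² + v_R²x²) = √(0.002917² + 0.05425² × 44.5²) = 2.414; v_R² = 0.002943.
t = (2.414 − 0.002917)/0.002943 = 819 days.

819 days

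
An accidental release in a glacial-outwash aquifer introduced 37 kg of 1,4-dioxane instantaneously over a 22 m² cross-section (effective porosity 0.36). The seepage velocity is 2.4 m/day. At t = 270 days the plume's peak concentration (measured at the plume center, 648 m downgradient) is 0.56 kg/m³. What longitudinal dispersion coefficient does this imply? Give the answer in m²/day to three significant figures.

0.0205 m²/day

At the plume center C_max = M/(n_e·A·√(4πDt)), so D = M²/(4πt·(n_e·A·C_max)²).
n_e·A·C_max = 0.36 × 22 × 0.56 = 4.435 kg/m.
D = 37²/(4π × 270 × 4.435²) = 0.0205 m²/day.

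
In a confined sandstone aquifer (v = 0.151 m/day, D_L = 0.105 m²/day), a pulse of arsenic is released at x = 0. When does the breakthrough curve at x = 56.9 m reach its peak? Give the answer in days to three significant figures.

372 days

For the 1D instantaneous-source solution, setting ∂C/∂t = 0 at fixed x gives v²t² + 2Dt − x² = 0, so t = (√(D² + v²x²) − D)/v².
√(D² + v²x²) = √(0.105² + 0.151² × 56.9²) = 8.593; v² = 0.022801.
t = (8.593 − 0.105)/0.022801 = 372 days (vs. the pure-advection estimate x/v = 377 d).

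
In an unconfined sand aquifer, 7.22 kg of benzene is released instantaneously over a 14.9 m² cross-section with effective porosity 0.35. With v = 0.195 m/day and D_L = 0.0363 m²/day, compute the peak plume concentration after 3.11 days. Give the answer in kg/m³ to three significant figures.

1.16 kg/m³

The peak of an instantaneous 1D plume sits at x = vt; there the Gaussian factor is 1 and C_max = M/(n_e·A·√(4πDt)), where n_e·A is the pore area the mass is dissolved in.
√(4πDt) = √(4π × 0.0363 × 3.11) = 1.191 m, so C_max = 7.22/(0.35 × 14.9 × 1.191) = 1.16 kg/m³.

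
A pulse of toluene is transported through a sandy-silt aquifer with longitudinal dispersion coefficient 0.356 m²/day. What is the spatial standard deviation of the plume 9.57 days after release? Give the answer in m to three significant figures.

Dispersive spreading gives a Gaussian with σ² = 2Dt; advection only shifts the center.
σ = √(2 × 0.356 × 9.57) = 2.61 m.

2.61 m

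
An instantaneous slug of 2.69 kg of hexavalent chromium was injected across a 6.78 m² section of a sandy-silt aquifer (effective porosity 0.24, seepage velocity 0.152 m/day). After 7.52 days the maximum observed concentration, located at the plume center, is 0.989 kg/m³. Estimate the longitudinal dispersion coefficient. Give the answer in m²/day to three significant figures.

At the plume center C_max = M/(n_e·A·√(4πDt)), so D = M²/(4πt·(n_e·A·C_max)²).
n_e·A·C_max = 0.24 × 6.78 × 0.989 = 1.609 kg/m.
D = 2.69²/(4π × 7.52 × 1.609²) = 0.0296 m²/day.

0.0296 m²/day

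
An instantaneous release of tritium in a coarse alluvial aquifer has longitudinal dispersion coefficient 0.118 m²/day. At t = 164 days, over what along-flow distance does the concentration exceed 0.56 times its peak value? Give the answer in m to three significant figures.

13.4 m

The plume is Gaussian with σ = √(2Dt) = √(2 × 0.118 × 164) = 6.221 m.
C/C_peak = exp(−Δx²/(2σ²)) = 0.56 ⇒ Δx = σ·√(−2 ln 0.56) = 6.221 × 1.077 = 6.700 m.
Width = 2Δx = 13.4 m.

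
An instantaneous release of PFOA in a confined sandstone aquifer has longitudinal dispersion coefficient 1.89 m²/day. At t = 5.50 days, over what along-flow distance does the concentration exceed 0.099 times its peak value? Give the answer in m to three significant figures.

The plume is Gaussian with σ = √(2Dt) = √(2 × 1.89 × 5.50) = 4.560 m.
C/C_peak = exp(−Δx²/(2σ²)) = 0.099 ⇒ Δx = σ·√(−2 ln 0.099) = 4.560 × 2.151 = 9.809 m.
Width = 2Δx = 19.6 m.

19.6 m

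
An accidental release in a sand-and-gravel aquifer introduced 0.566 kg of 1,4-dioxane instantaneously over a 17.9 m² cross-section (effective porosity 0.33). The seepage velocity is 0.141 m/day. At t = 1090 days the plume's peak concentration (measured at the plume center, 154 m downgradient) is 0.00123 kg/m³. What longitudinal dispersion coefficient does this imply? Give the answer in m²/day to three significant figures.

At the plume center C_max = M/(n_e·A·√(4πDt)), so D = M²/(4πt·(n_e·A·C_max)²).
n_e·A·C_max = 0.33 × 17.9 × 0.00123 = 0.007266 kg/m.
D = 0.566²/(4π × 1090 × 0.007266²) = 0.443 m²/day.

0.443 m²/day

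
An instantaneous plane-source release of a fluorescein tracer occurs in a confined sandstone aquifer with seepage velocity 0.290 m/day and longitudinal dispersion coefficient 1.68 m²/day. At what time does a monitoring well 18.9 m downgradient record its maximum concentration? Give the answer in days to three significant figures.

48.2 days

For the 1D instantaneous-source solution, setting ∂C/∂t = 0 at fixed x gives v²t² + 2Dt − x² = 0, so t = (√(D² + v²x²) − D)/v².
√(D² + v²x²) = √(1.68² + 0.290² × 18.9²) = 5.733; v² = 0.0841.
t = (5.733 − 1.68)/0.0841 = 48.2 days (vs. the pure-advection estimate x/v = 65.2 d).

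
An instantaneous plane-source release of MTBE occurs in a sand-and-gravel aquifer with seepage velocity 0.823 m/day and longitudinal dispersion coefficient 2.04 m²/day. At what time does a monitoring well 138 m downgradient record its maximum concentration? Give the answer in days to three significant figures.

For the 1D instantaneous-source solution, setting ∂C/∂t = 0 at fixed x gives v²t² + 2Dt − x² = 0, so t = (√(D² + v²x²) − D)/v².
√(D² + v²x²) = √(2.04² + 0.823² × 138²) = 113.6; v² = 0.677329.
t = (113.6 − 2.04)/0.677329 = 165 days (vs. the pure-advection estimate x/v = 168 d).

165 days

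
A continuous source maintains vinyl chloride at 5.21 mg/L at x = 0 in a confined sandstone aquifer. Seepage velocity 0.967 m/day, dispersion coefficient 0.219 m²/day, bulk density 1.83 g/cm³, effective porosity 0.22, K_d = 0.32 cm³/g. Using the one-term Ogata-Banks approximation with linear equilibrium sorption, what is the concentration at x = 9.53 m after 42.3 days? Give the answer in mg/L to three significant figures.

Retardation factor R = 1 + ρ_b·K_d/n = 1 + 1.83 × 0.32/0.22 = 3.662.
Sorption retards both mechanisms: v_R = v/R = 0.2641 m/day, D_R = D/R = 0.05980 m²/day.
v_R·t = 0.2641 × 42.3 = 11.17143 m; 2√(D_R t) = 3.181 m; argument = (9.53 − 11.17143)/3.181 = -0.5160.
C = C₀ × ½·erfc(-0.5160) = 5.21 × 0.7672 = 4.00 mg/L.

4.00 mg/L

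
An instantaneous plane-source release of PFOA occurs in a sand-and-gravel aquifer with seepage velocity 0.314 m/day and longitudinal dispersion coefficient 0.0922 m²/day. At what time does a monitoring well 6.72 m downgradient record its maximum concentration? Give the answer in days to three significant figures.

20.5 days

For the 1D instantaneous-source solution, setting ∂C/∂t = 0 at fixed x gives v²t² + 2Dt − x² = 0, so t = (√(D² + v²x²) − D)/v².
√(D² + v²x²) = √(0.0922² + 0.314² × 6.72²) = 2.112; v² = 0.098596.
t = (2.112 − 0.0922)/0.098596 = 20.5 days (vs. the pure-advection estimate x/v = 21.4 d).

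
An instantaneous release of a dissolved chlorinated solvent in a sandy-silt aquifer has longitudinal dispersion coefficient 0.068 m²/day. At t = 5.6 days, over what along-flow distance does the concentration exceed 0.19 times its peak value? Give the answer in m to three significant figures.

The plume is Gaussian with σ = √(2Dt) = √(2 × 0.068 × 5.6) = 0.8727 m.
C/C_peak = exp(−Δx²/(2σ²)) = 0.19 ⇒ Δx = σ·√(−2 ln 0.19) = 0.8727 × 1.822 = 1.590 m.
Width = 2Δx = 3.18 m.

3.18 m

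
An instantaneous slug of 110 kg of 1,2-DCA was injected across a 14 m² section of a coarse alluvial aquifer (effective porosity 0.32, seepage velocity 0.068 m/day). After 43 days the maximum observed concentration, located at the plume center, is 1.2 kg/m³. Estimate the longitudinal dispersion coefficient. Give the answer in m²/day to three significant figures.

0.775 m²/day

At the plume center C_max = M/(n_e·A·√(4πDt)), so D = M²/(4πt·(n_e·A·C_max)²).
n_e·A·C_max = 0.32 × 14 × 1.2 = 5.376 kg/m.
D = 110²/(4π × 43 × 5.376²) = 0.775 m²/day.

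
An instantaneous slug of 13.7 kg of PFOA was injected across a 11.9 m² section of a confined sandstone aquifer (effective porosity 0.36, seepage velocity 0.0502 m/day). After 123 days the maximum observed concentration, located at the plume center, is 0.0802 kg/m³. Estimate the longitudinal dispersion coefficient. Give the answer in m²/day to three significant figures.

At the plume center C_max = M/(n_e·A·√(4πDt)), so D = M²/(4πt·(n_e·A·C_max)²).
n_e·A·C_max = 0.36 × 11.9 × 0.0802 = 0.3436 kg/m.
D = 13.7²/(4π × 123 × 0.3436²) = 1.03 m²/day.

1.03 m²/day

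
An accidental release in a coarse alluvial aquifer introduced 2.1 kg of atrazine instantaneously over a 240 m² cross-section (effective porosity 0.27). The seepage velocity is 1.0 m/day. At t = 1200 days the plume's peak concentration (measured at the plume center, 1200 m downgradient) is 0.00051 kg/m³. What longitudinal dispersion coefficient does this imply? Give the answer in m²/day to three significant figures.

At the plume center C_max = M/(n_e·A·√(4πDt)), so D = M²/(4πt·(n_e·A·C_max)²).
n_e·A·C_max = 0.27 × 240 × 0.00051 = 0.03305 kg/m.
D = 2.1²/(4π × 1200 × 0.03305²) = 0.268 m²/day.

0.268 m²/day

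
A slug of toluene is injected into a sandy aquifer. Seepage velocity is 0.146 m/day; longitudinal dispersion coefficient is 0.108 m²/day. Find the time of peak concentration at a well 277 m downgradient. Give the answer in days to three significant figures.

1890 days

For the 1D instantaneous-source solution, setting ∂C/∂t = 0 at fixed x gives v²t² + 2Dt − x² = 0, so t = (√(D² + v²x²) − D)/v².
√(D² + v²x²) = √(0.108² + 0.146² × 277²) = 40.44; v² = 0.021316.
t = (40.44 − 0.108)/0.021316 = 1890 days (vs. the pure-advection estimate x/v = 1900 d).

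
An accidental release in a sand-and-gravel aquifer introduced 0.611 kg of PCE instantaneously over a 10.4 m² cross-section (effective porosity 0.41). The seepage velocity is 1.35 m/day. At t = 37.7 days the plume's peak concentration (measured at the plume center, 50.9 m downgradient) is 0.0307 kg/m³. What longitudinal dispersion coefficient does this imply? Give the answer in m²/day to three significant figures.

At the plume center C_max = M/(n_e·A·√(4πDt)), so D = M²/(4πt·(n_e·A·C_max)²).
n_e·A·C_max = 0.41 × 10.4 × 0.0307 = 0.1309 kg/m.
D = 0.611²/(4π × 37.7 × 0.1309²) = 0.0460 m²/day.

0.0460 m²/day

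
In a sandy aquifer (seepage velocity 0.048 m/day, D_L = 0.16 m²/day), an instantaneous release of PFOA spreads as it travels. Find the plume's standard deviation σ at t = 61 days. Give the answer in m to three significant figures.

4.42 m

Dispersive spreading gives a Gaussian with σ² = 2Dt; advection only shifts the center.
σ = √(2 × 0.16 × 61) = 4.42 m.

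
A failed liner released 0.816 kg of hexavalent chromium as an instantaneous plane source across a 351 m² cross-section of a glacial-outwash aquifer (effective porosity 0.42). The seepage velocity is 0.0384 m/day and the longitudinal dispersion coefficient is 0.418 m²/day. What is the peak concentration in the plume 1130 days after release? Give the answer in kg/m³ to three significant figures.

7.18e-05 kg/m³

The peak of an instantaneous 1D plume sits at x = vt; there the Gaussian factor is 1 and C_max = M/(n_e·A·√(4πDt)), where n_e·A is the pore area the mass is dissolved in.
√(4πDt) = √(4π × 0.418 × 1130) = 77.04 m, so C_max = 0.816/(0.42 × 351 × 77.04) = 7.18e-05 kg/m³.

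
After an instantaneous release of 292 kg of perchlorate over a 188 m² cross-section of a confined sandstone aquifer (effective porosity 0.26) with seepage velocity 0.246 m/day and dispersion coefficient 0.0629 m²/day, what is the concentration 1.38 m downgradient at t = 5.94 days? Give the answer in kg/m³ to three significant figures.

2.74 kg/m³

For an instantaneous plane source, C(x,t) = M/(n_e·A·√(4πDt)) · exp(−(x−vt)²/(4Dt)), with n_e·A the pore (flow) area.
Plume center vt = 0.246 × 5.94 = 1.46124 m, so the well at 1.38 m is 0.08124 m upgradient of the peak.
√(4πDt) = 2.167 m, giving peak height M/(n_e·A·√(4πDt)) = 292/(0.26 × 188 × 2.167) = 2.757 kg/m³.
(x−vt)²/(4Dt) = (-0.08124)²/(4 × 0.0629 × 5.94) = 0.004416; exp(−0.004416) = 0.9956.
C = 2.757 × 0.9956 = 2.74 kg/m³.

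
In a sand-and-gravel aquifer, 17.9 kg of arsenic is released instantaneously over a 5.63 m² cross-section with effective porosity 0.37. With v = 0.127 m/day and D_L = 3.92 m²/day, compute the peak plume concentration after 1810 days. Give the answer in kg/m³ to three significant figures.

0.0288 kg/m³

The peak of an instantaneous 1D plume sits at x = vt; there the Gaussian factor is 1 and C_max = M/(n_e·A·√(4πDt)), where n_e·A is the pore area the mass is dissolved in.
√(4πDt) = √(4π × 3.92 × 1810) = 298.6 m, so C_max = 17.9/(0.37 × 5.63 × 298.6) = 0.0288 kg/m³.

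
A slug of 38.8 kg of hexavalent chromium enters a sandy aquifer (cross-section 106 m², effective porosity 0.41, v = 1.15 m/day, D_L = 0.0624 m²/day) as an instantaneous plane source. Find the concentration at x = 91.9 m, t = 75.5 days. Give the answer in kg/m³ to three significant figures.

For an instantaneous plane source, C(x,t) = M/(n_e·A·√(4πDt)) · exp(−(x−vt)²/(4Dt)), with n_e·A the pore (flow) area.
Plume center vt = 1.15 × 75.5 = 86.825 m, so the well at 91.9 m is 5.075 m downgradient of the peak.
√(4πDt) = 7.694 m, giving peak height M/(n_e·A·√(4πDt)) = 38.8/(0.41 × 106 × 7.694) = 0.1160 kg/m³.
(x−vt)²/(4Dt) = (5.075)²/(4 × 0.0624 × 75.5) = 1.367; exp(−1.367) = 0.2549.
C = 0.1160 × 0.2549 = 0.0296 kg/m³.

0.0296 kg/m³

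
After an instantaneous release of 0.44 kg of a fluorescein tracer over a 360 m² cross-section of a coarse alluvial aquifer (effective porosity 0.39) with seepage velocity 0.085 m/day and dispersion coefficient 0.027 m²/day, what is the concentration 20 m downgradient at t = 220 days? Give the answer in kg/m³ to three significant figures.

0.000338 kg/m³

For an instantaneous plane source, C(x,t) = M/(n_e·A·√(4πDt)) · exp(−(x−vt)²/(4Dt)), with n_e·A the pore (flow) area.
Plume center vt = 0.085 × 220 = 18.7 m, so the well at 20 m is 1.3 m downgradient of the peak.
√(4πDt) = 8.640 m, giving peak height M/(n_e·A·√(4πDt)) = 0.44/(0.39 × 360 × 8.640) = 0.0003627 kg/m³.
(x−vt)²/(4Dt) = (1.3)²/(4 × 0.027 × 220) = 0.07113; exp(−0.07113) = 0.9313.
C = 0.0003627 × 0.9313 = 0.000338 kg/m³.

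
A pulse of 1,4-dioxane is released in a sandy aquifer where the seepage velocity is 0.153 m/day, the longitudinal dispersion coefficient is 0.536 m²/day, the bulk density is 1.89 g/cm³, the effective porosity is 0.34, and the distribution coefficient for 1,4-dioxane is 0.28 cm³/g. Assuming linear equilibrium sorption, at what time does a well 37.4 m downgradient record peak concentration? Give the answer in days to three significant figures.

569 days

Retardation factor R = 1 + ρ_b·K_d/n = 1 + 1.89 × 0.28/0.34 = 2.556.
Sorption retards both mechanisms: v_R = v/R = 0.05986 m/day, D_R = D/R = 0.2097 m²/day.
Peak time from v_R²t² + 2D_R t − x² = 0: t = (√(D_R² + v_R²x²) − D_R)/v_R².
√(D_R² + v_R²x²) = √(0.2097² + 0.05986² × 37.4²) = 2.249; v_R² = 0.003583.
t = (2.249 − 0.2097)/0.003583 = 569 days.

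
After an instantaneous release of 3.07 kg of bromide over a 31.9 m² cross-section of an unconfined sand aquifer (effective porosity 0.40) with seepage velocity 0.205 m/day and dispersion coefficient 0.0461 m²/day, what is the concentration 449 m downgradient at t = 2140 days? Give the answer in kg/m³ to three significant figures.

For an instantaneous plane source, C(x,t) = M/(n_e·A·√(4πDt)) · exp(−(x−vt)²/(4Dt)), with n_e·A the pore (flow) area.
Plume center vt = 0.205 × 2140 = 438.7 m, so the well at 449 m is 10.3 m downgradient of the peak.
√(4πDt) = 35.21 m, giving peak height M/(n_e·A·√(4πDt)) = 3.07/(0.40 × 31.9 × 35.21) = 0.006833 kg/m³.
(x−vt)²/(4Dt) = (10.3)²/(4 × 0.0461 × 2140) = 0.2688; exp(−0.2688) = 0.7643.
C = 0.006833 × 0.7643 = 0.00522 kg/m³.

0.00522 kg/m³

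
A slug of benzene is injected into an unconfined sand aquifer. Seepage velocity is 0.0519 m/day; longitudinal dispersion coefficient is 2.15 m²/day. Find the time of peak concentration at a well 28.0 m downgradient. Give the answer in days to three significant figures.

165 days

For the 1D instantaneous-source solution, setting ∂C/∂t = 0 at fixed x gives v²t² + 2Dt − x² = 0, so t = (√(D² + v²x²) − D)/v².
√(D² + v²x²) = √(2.15² + 0.0519² × 28.0²) = 2.595; v² = 0.00269361.
t = (2.595 − 2.15)/0.00269361 = 165 days (vs. the pure-advection estimate x/v = 539 d).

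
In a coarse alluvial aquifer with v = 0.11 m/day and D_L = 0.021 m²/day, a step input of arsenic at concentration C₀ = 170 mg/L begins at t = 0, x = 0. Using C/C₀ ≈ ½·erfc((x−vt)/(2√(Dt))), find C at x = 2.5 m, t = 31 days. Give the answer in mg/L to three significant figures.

134 mg/L

For a continuous step input, C/C₀ ≈ ½·erfc((x−vt)/(2√(Dt))).
vt = 0.11 × 31 = 3.41 m and 2√(Dt) = 2√(0.021 × 31) = 1.614 m.
Argument (x−vt)/(2√(Dt)) = (2.5 − 3.41)/1.614 = -0.5638; ½·erfc(-0.5638) = 0.7874.
C = 170 × 0.7874 = 134 mg/L.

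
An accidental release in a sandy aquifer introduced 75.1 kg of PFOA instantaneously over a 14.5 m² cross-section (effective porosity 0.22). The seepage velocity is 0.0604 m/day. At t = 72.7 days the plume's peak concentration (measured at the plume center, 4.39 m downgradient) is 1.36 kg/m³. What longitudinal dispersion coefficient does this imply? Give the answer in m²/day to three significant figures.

At the plume center C_max = M/(n_e·A·√(4πDt)), so D = M²/(4πt·(n_e·A·C_max)²).
n_e·A·C_max = 0.22 × 14.5 × 1.36 = 4.338 kg/m.
D = 75.1²/(4π × 72.7 × 4.338²) = 0.328 m²/day.

0.328 m²/day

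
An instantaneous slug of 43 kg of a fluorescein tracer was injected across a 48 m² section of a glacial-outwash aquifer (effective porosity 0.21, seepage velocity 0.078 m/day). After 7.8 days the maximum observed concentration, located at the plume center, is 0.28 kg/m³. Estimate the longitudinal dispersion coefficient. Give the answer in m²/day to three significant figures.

At the plume center C_max = M/(n_e·A·√(4πDt)), so D = M²/(4πt·(n_e·A·C_max)²).
n_e·A·C_max = 0.21 × 48 × 0.28 = 2.822 kg/m.
D = 43²/(4π × 7.8 × 2.822²) = 2.37 m²/day.

2.37 m²/day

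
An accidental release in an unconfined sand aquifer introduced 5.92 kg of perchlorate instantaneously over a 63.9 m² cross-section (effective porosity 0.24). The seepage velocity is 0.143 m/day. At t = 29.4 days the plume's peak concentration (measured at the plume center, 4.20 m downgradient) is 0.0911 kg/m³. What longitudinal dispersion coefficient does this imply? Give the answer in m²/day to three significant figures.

0.0486 m²/day

At the plume center C_max = M/(n_e·A·√(4πDt)), so D = M²/(4πt·(n_e·A·C_max)²).
n_e·A·C_max = 0.24 × 63.9 × 0.0911 = 1.397 kg/m.
D = 5.92²/(4π × 29.4 × 1.397²) = 0.0486 m²/day.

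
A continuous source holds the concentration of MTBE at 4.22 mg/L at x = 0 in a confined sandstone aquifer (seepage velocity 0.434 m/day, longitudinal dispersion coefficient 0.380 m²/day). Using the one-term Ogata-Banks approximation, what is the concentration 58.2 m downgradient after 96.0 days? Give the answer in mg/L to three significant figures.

0.112 mg/L

For a continuous step input, C/C₀ ≈ ½·erfc((x−vt)/(2√(Dt))).
vt = 0.434 × 96.0 = 41.664 m and 2√(Dt) = 2√(0.380 × 96.0) = 12.08 m.
Argument (x−vt)/(2√(Dt)) = (58.2 − 41.664)/12.08 = 1.369; ½·erfc(1.369) = 0.02643.
C = 4.22 × 0.02643 = 0.112 mg/L.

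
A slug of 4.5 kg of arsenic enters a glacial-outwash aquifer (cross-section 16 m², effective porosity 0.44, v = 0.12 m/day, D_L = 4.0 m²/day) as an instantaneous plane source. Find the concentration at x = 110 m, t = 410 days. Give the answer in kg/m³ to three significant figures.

0.00253 kg/m³

For an instantaneous plane source, C(x,t) = M/(n_e·A·√(4πDt)) · exp(−(x−vt)²/(4Dt)), with n_e·A the pore (flow) area.
Plume center vt = 0.12 × 410 = 49.2 m, so the well at 110 m is 60.8 m downgradient of the peak.
√(4πDt) = 143.6 m, giving peak height M/(n_e·A·√(4πDt)) = 4.5/(0.44 × 16 × 143.6) = 0.004451 kg/m³.
(x−vt)²/(4Dt) = (60.8)²/(4 × 4.0 × 410) = 0.5635; exp(−0.5635) = 0.5692.
C = 0.004451 × 0.5692 = 0.00253 kg/m³.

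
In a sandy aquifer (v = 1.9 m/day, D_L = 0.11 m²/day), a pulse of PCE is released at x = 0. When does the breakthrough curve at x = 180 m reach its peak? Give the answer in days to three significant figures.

94.7 days

For the 1D instantaneous-source solution, setting ∂C/∂t = 0 at fixed x gives v²t² + 2Dt − x² = 0, so t = (√(D² + v²x²) − D)/v².
√(D² + v²x²) = √(0.11² + 1.9² × 180²) = 342.0; v² = 3.61.
t = (342.0 − 0.11)/3.61 = 94.7 days (vs. the pure-advection estimate x/v = 94.7 d).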